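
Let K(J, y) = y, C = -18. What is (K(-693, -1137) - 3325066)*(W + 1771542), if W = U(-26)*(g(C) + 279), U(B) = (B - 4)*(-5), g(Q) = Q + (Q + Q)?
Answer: -6004767666276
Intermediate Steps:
g(Q) = 3*Q (g(Q) = Q + 2*Q = 3*Q)
U(B) = 20 - 5*B (U(B) = (-4 + B)*(-5) = 20 - 5*B)
W = 33750 (W = (20 - 5*(-26))*(3*(-18) + 279) = (20 + 130)*(-54 + 279) = 150*225 = 33750)
(K(-693, -1137) - 3325066)*(W + 1771542) = (-1137 - 3325066)*(33750 + 1771542) = -3326203*1805292 = -6004767666276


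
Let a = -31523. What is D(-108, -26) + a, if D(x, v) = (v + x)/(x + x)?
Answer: -3404417/108 ≈ -31522.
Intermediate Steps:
D(x, v) = (v + x)/(2*x) (D(x, v) = (v + x)/((2*x)) = (v + x)*(1/(2*x)) = (v + x)/(2*x))
D(-108, -26) + a = (½)*(-26 - 108)/(-108) - 31523 = (½)*(-1/108)*(-134) - 31523 = 67/108 - 31523 = -3404417/108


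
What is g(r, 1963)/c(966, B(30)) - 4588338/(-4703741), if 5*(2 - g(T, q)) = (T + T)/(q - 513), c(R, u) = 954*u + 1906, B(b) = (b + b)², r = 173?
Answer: 57155166861301557/58592663650204250 ≈ 0.97547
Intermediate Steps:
B(b) = 4*b² (B(b) = (2*b)² = 4*b²)
c(R, u) = 1906 + 954*u
g(T, q) = 2 - 2*T/(5*(-513 + q)) (g(T, q) = 2 - (T + T)/(5*(q - 513)) = 2 - 2*T/(5*(-513 + q)))
g(r, 1963)/c(966, B(30)) - 4588338/(-4703741) = (2*(-2565 - 1*173 + 5*1963)/(5*(-513 + 1963)))/(1906 + 954*(4*30²)) - 4588338/(-4703741) = ((⅖)*(-2565 - 173 + 9815)/1450)/(1906 + 954*(4*900)) - 4588338*(-1/4703741) = ((⅖)*(1/1450)*7077)/(1906 + 954*3600) + 4588338/4703741 = 7077/(3625*(1906 + 3434400)) + 4588338/4703741 = (7077/3625)/3436306 + 4588338/4703741 = (7077/3625)*(1/3436306) + 4588338/4703741 = 7077/12456609250 + 4588338/4703741 = 57155166861301557/58592663650204250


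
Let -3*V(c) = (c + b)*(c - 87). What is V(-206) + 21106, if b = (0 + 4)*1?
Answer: 4132/3 ≈ 1377.3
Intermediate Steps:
b = 4 (b = 4*1 = 4)
V(c) = -(-87 + c)*(4 + c)/3 (V(c) = -(c + 4)*(c - 87)/3 = -(4 + c)*(-87 + c)/3 = -(-87 + c)*(4 + c)/3)
V(-206) + 21106 = (116 - ⅓*(-206)² + (83/3)*(-206)) + 21106 = (116 - ⅓*42436 - 17098/3) + 21106 = (116 - 42436/3 - 17098/3) + 21106 = -59186/3 + 21106 = 4132/3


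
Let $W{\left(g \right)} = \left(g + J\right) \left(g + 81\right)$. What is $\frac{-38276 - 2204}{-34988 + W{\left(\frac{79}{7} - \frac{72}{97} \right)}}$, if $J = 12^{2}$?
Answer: $\frac{9331469840}{4804176389} \approx 1.9424$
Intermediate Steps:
$J = 144$
$W{\left(g \right)} = \left(81 + g\right) \left(144 + g\right)$ ($W{\left(g \right)} = \left(g + 144\right) \left(g + 81\right) = \left(144 + g\right) \left(81 + g\right) = \left(81 + g\right) \left(144 + g\right)$)
$\frac{-38276 - 2204}{-34988 + W{\left(\frac{79}{7} - \frac{72}{97} \right)}} = \frac{-38276 - 2204}{-34988 + \left(11664 + \left(\frac{79}{7} - \frac{72}{97}\right)^{2} + 225 \left(\frac{79}{7} - \frac{72}{97}\right)\right)} = - \frac{40480}{-34988 + \left(11664 + \left(79 \cdot \frac{1}{7} - \frac{72}{97}\right)^{2} + 225 \left(79 \cdot \frac{1}{7} - \frac{72}{97}\right)\right)} = - \frac{40480}{-34988 + \left(11664 + \left(\frac{79}{7} - \frac{72}{97}\right)^{2} + 225 \left(\frac{79}{7} - \frac{72}{97}\right)\right)} = - \frac{40480}{-34988 + \left(11664 + \left(\frac{7159}{679}\right)^{2} + 225 \cdot \frac{7159}{679}\right)} = - \frac{40480}{-34988 + \left(11664 + \frac{51251281}{461041} + \frac{1610775}{679}\right)} = - \frac{40480}{-34988 + \frac{6522549730}{461041}} = - \frac{40480}{- \frac{9608352778}{461041}} = \left(-40480\right) \left(- \frac{461041}{9608352778}\right) = \frac{9331469840}{4804176389}$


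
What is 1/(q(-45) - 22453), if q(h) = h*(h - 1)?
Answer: -1/20383 ≈ -4.9061e-5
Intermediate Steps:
q(h) = h*(-1 + h)
1/(q(-45) - 22453) = 1/(-45*(-1 - 45) - 22453) = 1/(-45*(-46) - 22453) = 1/(2070 - 22453) = 1/(-20383) = -1/20383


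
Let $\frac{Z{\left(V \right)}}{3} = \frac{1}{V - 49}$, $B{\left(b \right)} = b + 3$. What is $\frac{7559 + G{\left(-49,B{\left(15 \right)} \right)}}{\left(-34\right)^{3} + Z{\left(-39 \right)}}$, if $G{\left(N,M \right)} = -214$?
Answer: $- \frac{129272}{691751} \approx -0.18688$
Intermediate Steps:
$B{\left(b \right)} = 3 + b$
$Z{\left(V \right)} = \frac{3}{-49 + V}$ ($Z{\left(V \right)} = \frac{3}{V - 49} = \frac{3}{-49 + V}$)
$\frac{7559 + G{\left(-49,B{\left(15 \right)} \right)}}{\left(-34\right)^{3} + Z{\left(-39 \right)}} = \frac{7559 - 214}{\left(-34\right)^{3} + \frac{3}{-49 - 39}} = \frac{7345}{-39304 + \frac{3}{-88}} = \frac{7345}{-39304 + 3 \left(- \frac{1}{88}\right)} = \frac{7345}{-39304 - \frac{3}{88}} = \frac{7345}{- \frac{3458755}{88}} = 7345 \left(- \frac{88}{3458755}\right) = - \frac{129272}{691751}$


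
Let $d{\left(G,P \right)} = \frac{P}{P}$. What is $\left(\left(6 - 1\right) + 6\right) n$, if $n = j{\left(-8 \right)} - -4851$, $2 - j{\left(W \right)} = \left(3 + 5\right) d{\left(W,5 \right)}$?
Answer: $53295$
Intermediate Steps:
$d{\left(G,P \right)} = 1$
$j{\left(W \right)} = -6$ ($j{\left(W \right)} = 2 - \left(3 + 5\right) 1 = 2 - 8 \cdot 1 = 2 - 8 = -6$)
$n = 4845$ ($n = -6 - -4851 = -6 + 4851 = 4845$)
$\left(\left(6 - 1\right) + 6\right) n = \left(\left(6 - 1\right) + 6\right) 4845 = \left(5 + 6\right) 4845 = 11 \cdot 4845 = 53295$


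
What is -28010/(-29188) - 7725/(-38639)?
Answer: 653877845/563897566 ≈ 1.1596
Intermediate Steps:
-28010/(-29188) - 7725/(-38639) = -28010*(-1/29188) - 7725*(-1/38639) = 14005/14594 + 7725/38639 = 653877845/563897566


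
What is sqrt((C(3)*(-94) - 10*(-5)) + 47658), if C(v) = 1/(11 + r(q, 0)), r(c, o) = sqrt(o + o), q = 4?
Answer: sqrt(5771634)/11 ≈ 218.40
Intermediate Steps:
r(c, o) = sqrt(2)*sqrt(o) (r(c, o) = sqrt(2*o) = sqrt(2)*sqrt(o))
C(v) = 1/11 (C(v) = 1/(11 + sqrt(2)*sqrt(0)) = 1/(11 + sqrt(2)*0) = 1/(11 + 0) = 1/11)
sqrt((C(3)*(-94) - 10*(-5)) + 47658) = sqrt(((1/11)*(-94) - 10*(-5)) + 47658) = sqrt((-94/11 + 50) + 47658) = sqrt(456/11 + 47658) = sqrt(524694/11) = sqrt(5771634)/11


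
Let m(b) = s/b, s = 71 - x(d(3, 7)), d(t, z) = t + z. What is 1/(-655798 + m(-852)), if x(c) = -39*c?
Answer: -852/558740357 ≈ -1.5249e-6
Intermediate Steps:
s = 461 (s = 71 - (-39)*(3 + 7) = 71 - (-39)*10 = 71 - 1*(-390) = 71 + 390 = 461)
m(b) = 461/b
1/(-655798 + m(-852)) = 1/(-655798 + 461/(-852)) = 1/(-655798 + 461*(-1/852)) = 1/(-655798 - 461/852) = 1/(-558740357/852) = -852/558740357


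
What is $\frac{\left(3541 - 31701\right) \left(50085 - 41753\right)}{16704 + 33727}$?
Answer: $- \frac{234629120}{50431} \approx -4652.5$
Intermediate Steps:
$\frac{\left(3541 - 31701\right) \left(50085 - 41753\right)}{16704 + 33727} = \frac{\left(-28160\right) 8332}{50431} = \left(-234629120\right) \frac{1}{50431} = - \frac{234629120}{50431}$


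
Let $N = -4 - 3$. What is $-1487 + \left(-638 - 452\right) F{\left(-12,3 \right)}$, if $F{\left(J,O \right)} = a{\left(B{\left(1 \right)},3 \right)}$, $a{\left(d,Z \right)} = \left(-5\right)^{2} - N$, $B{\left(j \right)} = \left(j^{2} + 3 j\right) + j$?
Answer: $-36367$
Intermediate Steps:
$N = -7$
$B{\left(j \right)} = j^{2} + 4 j$
$a{\left(d,Z \right)} = 32$ ($a{\left(d,Z \right)} = \left(-5\right)^{2} - -7 = 25 + 7 = 32$)
$F{\left(J,O \right)} = 32$
$-1487 + \left(-638 - 452\right) F{\left(-12,3 \right)} = -1487 + \left(-638 - 452\right) 32 = -1487 - 34880 = -36367$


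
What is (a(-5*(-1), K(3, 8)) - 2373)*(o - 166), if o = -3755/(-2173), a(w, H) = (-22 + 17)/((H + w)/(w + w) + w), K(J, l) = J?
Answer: 24574046846/63017 ≈ 3.8996e+5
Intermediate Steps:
a(w, H) = -5/(w + (H + w)/(2*w)) (a(w, H) = -5/((H + w)/((2*w)) + w) = -5/((H + w)*(1/(2*w)) + w) = -5/((H + w)/(2*w) + w) = -5/(w + (H + w)/(2*w)))
o = 3755/2173 (o = -3755*(-1/2173) = 3755/2173 ≈ 1.7280)
(a(-5*(-1), K(3, 8)) - 2373)*(o - 166) = (-10*(-5*(-1))/(3 - 5*(-1) + 2*(-5*(-1))**2) - 2373)*(3755/2173 - 166) = (-10*5/(3 + 5 + 2*5**2) - 2373)*(-356963/2173) = (-10*5/(3 + 5 + 2*25) - 2373)*(-356963/2173) = (-10*5/(3 + 5 + 50) - 2373)*(-356963/2173) = (-10*5/58 - 2373)*(-356963/2173) = (-10*5*1/58 - 2373)*(-356963/2173) = (-25/29 - 2373)*(-356963/2173) = -68842/29*(-356963/2173) = 24574046846/63017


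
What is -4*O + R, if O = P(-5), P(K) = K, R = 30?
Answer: 50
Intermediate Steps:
O = -5
-4*O + R = -4*(-5) + 30 = 20 + 30 = 50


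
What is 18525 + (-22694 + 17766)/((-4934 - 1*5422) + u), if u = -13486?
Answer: 31548427/1703 ≈ 18525.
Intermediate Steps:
18525 + (-22694 + 17766)/((-4934 - 1*5422) + u) = 18525 + (-22694 + 17766)/((-4934 - 1*5422) - 13486) = 18525 - 4928/((-4934 - 5422) - 13486) = 18525 - 4928/(-10356 - 13486) = 18525 - 4928/(-23842) = 18525 - 4928*(-1/23842) = 18525 + 352/1703 = 31548427/1703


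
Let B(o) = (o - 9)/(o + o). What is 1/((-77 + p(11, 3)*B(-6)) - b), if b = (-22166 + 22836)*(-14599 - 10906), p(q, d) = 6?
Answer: 2/34176561 ≈ 5.8520e-8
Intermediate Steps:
B(o) = (-9 + o)/(2*o) (B(o) = (-9 + o)/((2*o)) = (-9 + o)*(1/(2*o)) = (-9 + o)/(2*o))
b = -17088350 (b = 670*(-25505) = -17088350)
1/((-77 + p(11, 3)*B(-6)) - b) = 1/((-77 + 6*((1/2)*(-9 - 6)/(-6))) - 1*(-17088350)) = 1/((-77 + 6*((1/2)*(-1/6)*(-15))) + 17088350) = 1/((-77 + 6*(5/4)) + 17088350) = 1/((-77 + 15/2) + 17088350) = 1/(-139/2 + 17088350) = 1/(34176561/2) = 2/34176561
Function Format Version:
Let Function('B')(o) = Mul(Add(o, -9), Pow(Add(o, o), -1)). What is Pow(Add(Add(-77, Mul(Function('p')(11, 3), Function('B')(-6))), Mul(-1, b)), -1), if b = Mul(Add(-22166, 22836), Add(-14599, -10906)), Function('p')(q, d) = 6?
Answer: Rational(2, 34176561) ≈ 5.8520e-8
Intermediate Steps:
Function('B')(o) = Mul(Rational(1, 2), Pow(o, -1), Add(-9, o)) (Function('B')(o) = Mul(Add(-9, o), Pow(Mul(2, o), -1)) = Mul(Add(-9, o), Mul(Rational(1, 2), Pow(o, -1))) = Mul(Rational(1, 2), Pow(o, -1), Add(-9, o)))
b = -17088350 (b = Mul(670, -25505) = -17088350)
Pow(Add(Add(-77, Mul(Function('p')(11, 3), Function('B')(-6))), Mul(-1, b)), -1) = Pow(Add(Add(-77, Mul(6, Mul(Rational(1, 2), Pow(-6, -1), Add(-9, -6)))), Mul(-1, -17088350)), -1) = Pow(Add(Add(-77, Mul(6, Mul(Rational(1, 2), Rational(-1, 6), -15))), 17088350), -1) = Pow(Add(Add(-77, Mul(6, Rational(5, 4))), 17088350), -1) = Pow(Add(Add(-77, Rational(15, 2)), 17088350), -1) = Pow(Add(Rational(-139, 2), 17088350), -1) = Pow(Rational(34176561, 2), -1) = Rational(2, 34176561)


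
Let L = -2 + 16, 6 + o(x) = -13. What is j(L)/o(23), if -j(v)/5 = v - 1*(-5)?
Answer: 5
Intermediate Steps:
o(x) = -19 (o(x) = -6 - 13 = -19)
L = 14
j(v) = -25 - 5*v (j(v) = -5*(v - 1*(-5)) = -5*(v + 5) = -5*(5 + v) = -25 - 5*v)
j(L)/o(23) = (-25 - 5*14)/(-19) = (-25 - 70)*(-1/19) = -95*(-1/19) = 5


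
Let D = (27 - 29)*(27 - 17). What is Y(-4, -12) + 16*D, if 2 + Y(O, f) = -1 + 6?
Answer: -317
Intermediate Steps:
Y(O, f) = 3 (Y(O, f) = -2 + (-1 + 6) = -2 + 5 = 3)
D = -20 (D = -2*10 = -20)
Y(-4, -12) + 16*D = 3 + 16*(-20) = 3 - 320 = -317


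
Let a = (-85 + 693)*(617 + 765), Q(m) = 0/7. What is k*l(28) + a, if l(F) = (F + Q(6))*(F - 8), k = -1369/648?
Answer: 67964906/81 ≈ 8.3907e+5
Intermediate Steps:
Q(m) = 0 (Q(m) = 0*(1/7) = 0)
k = -1369/648 (k = -1369*1/648 = -1369/648 ≈ -2.1127)
l(F) = F*(-8 + F) (l(F) = (F + 0)*(F - 8) = F*(-8 + F))
a = 840256 (a = 608*1382 = 840256)
k*l(28) + a = -9583*(-8 + 28)/162 + 840256 = -9583*20/162 + 840256 = -1369/648*560 + 840256 = -95830/81 + 840256 = 67964906/81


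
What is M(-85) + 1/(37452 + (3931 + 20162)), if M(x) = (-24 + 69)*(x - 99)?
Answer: -509592599/61545 ≈ -8280.0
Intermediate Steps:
M(x) = -4455 + 45*x (M(x) = 45*(-99 + x) = -4455 + 45*x)
M(-85) + 1/(37452 + (3931 + 20162)) = (-4455 + 45*(-85)) + 1/(37452 + (3931 + 20162)) = (-4455 - 3825) + 1/(37452 + 24093) = -8280 + 1/61545 = -509592599/61545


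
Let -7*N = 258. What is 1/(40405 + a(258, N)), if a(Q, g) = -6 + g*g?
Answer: 49/2046115 ≈ 2.3948e-5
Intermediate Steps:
N = -258/7 (N = -1/7*258 = -258/7 ≈ -36.857)
a(Q, g) = -6 + g**2
1/(40405 + a(258, N)) = 1/(40405 + (-6 + (-258/7)**2)) = 1/(40405 + (-6 + 66564/49)) = 1/(40405 + 66270/49) = 1/(2046115/49) = 49/2046115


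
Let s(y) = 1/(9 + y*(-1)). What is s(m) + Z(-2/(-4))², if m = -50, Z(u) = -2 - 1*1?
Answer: 532/59 ≈ 9.0170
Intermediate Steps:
Z(u) = -3 (Z(u) = -2 - 1 = -3)
s(y) = 1/(9 - y)
s(m) + Z(-2/(-4))² = -1/(-9 - 50) + (-3)² = -1/(-59) + 9 = -1*(-1/59) + 9 = 1/59 + 9 = 532/59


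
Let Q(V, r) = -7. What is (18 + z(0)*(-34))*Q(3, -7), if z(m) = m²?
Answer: -126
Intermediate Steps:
(18 + z(0)*(-34))*Q(3, -7) = (18 + 0²*(-34))*(-7) = (18 + 0*(-34))*(-7) = (18 + 0)*(-7) = 18*(-7) = -126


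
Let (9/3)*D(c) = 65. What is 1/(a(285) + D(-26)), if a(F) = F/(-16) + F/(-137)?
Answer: 6576/11665 ≈ 0.56374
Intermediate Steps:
D(c) = 65/3 (D(c) = (⅓)*65 = 65/3)
a(F) = -153*F/2192 (a(F) = F*(-1/16) + F*(-1/137) = -F/16 - F/137 = -153*F/2192)
1/(a(285) + D(-26)) = 1/(-153/2192*285 + 65/3) = 1/(-43605/2192 + 65/3) = 1/(11665/6576) = 6576/11665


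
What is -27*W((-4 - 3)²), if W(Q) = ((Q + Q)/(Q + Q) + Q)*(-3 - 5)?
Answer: 10800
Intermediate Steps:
W(Q) = -8 - 8*Q (W(Q) = ((2*Q)/((2*Q)) + Q)*(-8) = ((2*Q)*(1/(2*Q)) + Q)*(-8) = (1 + Q)*(-8) = -8 - 8*Q)
-27*W((-4 - 3)²) = -27*(-8 - 8*(-4 - 3)²) = -27*(-8 - 8*(-7)²) = -27*(-8 - 8*49) = -27*(-8 - 392) = -27*(-400) = 10800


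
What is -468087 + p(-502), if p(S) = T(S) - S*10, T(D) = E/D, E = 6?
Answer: -116229820/251 ≈ -4.6307e+5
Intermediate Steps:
T(D) = 6/D
p(S) = -10*S + 6/S (p(S) = 6/S - S*10 = 6/S - 10*S = -10*S + 6/S)
-468087 + p(-502) = -468087 + (-10*(-502) + 6/(-502)) = -468087 + (5020 + 6*(-1/502)) = -468087 + (5020 - 3/251) = -468087 + 1260017/251 = -116229820/251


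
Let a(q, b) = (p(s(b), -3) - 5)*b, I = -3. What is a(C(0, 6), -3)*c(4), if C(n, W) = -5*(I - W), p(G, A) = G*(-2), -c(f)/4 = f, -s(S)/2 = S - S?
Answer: -240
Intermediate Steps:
s(S) = 0 (s(S) = -2*(S - S) = -2*0 = 0)
c(f) = -4*f
p(G, A) = -2*G
C(n, W) = 15 + 5*W (C(n, W) = -5*(-3 - W) = 15 + 5*W)
a(q, b) = -5*b (a(q, b) = (-2*0 - 5)*b = (0 - 5)*b = -5*b)
a(C(0, 6), -3)*c(4) = (-5*(-3))*(-4*4) = 15*(-16) = -240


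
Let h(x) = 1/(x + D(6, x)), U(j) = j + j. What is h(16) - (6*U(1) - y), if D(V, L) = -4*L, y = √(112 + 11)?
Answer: -577/48 + √123 ≈ -0.93030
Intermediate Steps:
U(j) = 2*j
y = √123 ≈ 11.091
h(x) = -1/(3*x) (h(x) = 1/(x - 4*x) = 1/(-3*x) = -1/(3*x))
h(16) - (6*U(1) - y) = -⅓/16 - (6*(2*1) - √123) = -⅓*1/16 - (6*2 - √123) = -1/48 - (12 - √123) = -1/48 + (-12 + √123) = -577/48 + √123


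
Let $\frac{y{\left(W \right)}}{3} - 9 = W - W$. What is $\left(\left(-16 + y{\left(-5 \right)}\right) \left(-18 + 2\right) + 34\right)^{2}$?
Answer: $20164$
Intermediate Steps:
$y{\left(W \right)} = 27$ ($y{\left(W \right)} = 27 + 3 \left(W - W\right) = 27 + 3 \cdot 0 = 27 + 0 = 27$)
$\left(\left(-16 + y{\left(-5 \right)}\right) \left(-18 + 2\right) + 34\right)^{2} = \left(\left(-16 + 27\right) \left(-18 + 2\right) + 34\right)^{2} = \left(11 \left(-16\right) + 34\right)^{2} = \left(-176 + 34\right)^{2} = \left(-142\right)^{2} = 20164$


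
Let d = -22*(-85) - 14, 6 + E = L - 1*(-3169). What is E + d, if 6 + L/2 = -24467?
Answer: -43927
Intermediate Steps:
L = -48946 (L = -12 + 2*(-24467) = -12 - 48934 = -48946)
E = -45783 (E = -6 + (-48946 - 1*(-3169)) = -6 + (-48946 + 3169) = -6 - 45777 = -45783)
d = 1856 (d = 1870 - 14 = 1856)
E + d = -45783 + 1856 = -43927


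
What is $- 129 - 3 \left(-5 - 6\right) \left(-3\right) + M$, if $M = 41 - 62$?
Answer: $12750$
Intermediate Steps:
$M = -21$ ($M = 41 - 62 = -21$)
$- 129 - 3 \left(-5 - 6\right) \left(-3\right) + M = - 129 - 3 \left(-5 - 6\right) \left(-3\right) - 21 = - 129 \left(-3\right) \left(-11\right) \left(-3\right) - 21 = - 129 \cdot 33 \left(-3\right) - 21 = \left(-129\right) \left(-99\right) - 21 = 12771 - 21 = 12750$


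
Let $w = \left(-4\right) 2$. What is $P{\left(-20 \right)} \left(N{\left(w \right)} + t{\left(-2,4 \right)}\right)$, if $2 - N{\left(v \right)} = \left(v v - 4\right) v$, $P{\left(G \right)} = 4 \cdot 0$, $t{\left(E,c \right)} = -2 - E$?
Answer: $0$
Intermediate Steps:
$P{\left(G \right)} = 0$
$w = -8$
$N{\left(v \right)} = 2 - v \left(-4 + v^{2}\right)$ ($N{\left(v \right)} = 2 - \left(v v - 4\right) v = 2 - \left(v^{2} - 4\right) v = 2 - \left(-4 + v^{2}\right) v = 2 - v \left(-4 + v^{2}\right)$)
$P{\left(-20 \right)} \left(N{\left(w \right)} + t{\left(-2,4 \right)}\right) = 0 \left(\left(2 - \left(-8\right)^{3} + 4 \left(-8\right)\right) - 0\right) = 0 \left(\left(2 - -512 - 32\right) + \left(-2 + 2\right)\right) = 0 \left(\left(2 + 512 - 32\right) + 0\right) = 0 \left(482 + 0\right) = 0 \cdot 482 = 0$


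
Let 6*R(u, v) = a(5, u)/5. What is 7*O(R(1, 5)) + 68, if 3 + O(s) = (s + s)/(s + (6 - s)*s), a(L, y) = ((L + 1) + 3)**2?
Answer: 2161/43 ≈ 50.256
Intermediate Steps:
a(L, y) = (4 + L)**2 (a(L, y) = ((1 + L) + 3)**2 = (4 + L)**2)
R(u, v) = 27/10 (R(u, v) = ((4 + 5)**2/5)/6 = (9**2*(1/5))/6 = (81*(1/5))/6 = (1/6)*(81/5) = 27/10)
O(s) = -3 + 2*s/(s + s*(6 - s)) (O(s) = -3 + (s + s)/(s + (6 - s)*s) = -3 + (2*s)/(s + s*(6 - s)) = -3 + 2*s/(s + s*(6 - s)))
7*O(R(1, 5)) + 68 = 7*((19 - 3*27/10)/(-7 + 27/10)) + 68 = 7*((19 - 81/10)/(-43/10)) + 68 = 7*(-10/43*109/10) + 68 = 7*(-109/43) + 68 = -763/43 + 68 = 2161/43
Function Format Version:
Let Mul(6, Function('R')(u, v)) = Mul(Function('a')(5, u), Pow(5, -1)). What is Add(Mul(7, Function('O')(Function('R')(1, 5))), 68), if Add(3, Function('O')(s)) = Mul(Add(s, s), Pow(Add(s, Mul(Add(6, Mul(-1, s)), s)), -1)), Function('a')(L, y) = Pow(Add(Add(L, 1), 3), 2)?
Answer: Rational(2161, 43) ≈ 50.256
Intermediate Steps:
Function('a')(L, y) = Pow(Add(4, L), 2) (Function('a')(L, y) = Pow(Add(Add(1, L), 3), 2) = Pow(Add(4, L), 2))
Function('R')(u, v) = Rational(27, 10) (Function('R')(u, v) = Mul(Rational(1, 6), Mul(Pow(Add(4, 5), 2), Pow(5, -1))) = Mul(Rational(1, 6), Mul(Pow(9, 2), Rational(1, 5))) = Mul(Rational(1, 6), Mul(81, Rational(1, 5))) = Mul(Rational(1, 6), Rational(81, 5)) = Rational(27, 10))
Function('O')(s) = Add(-3, Mul(2, s, Pow(Add(s, Mul(s, Add(6, Mul(-1, s)))), -1))) (Function('O')(s) = Add(-3, Mul(Add(s, s), Pow(Add(s, Mul(Add(6, Mul(-1, s)), s)), -1))) = Add(-3, Mul(Mul(2, s), Pow(Add(s, Mul(s, Add(6, Mul(-1, s)))), -1))) = Add(-3, Mul(2, s, Pow(Add(s, Mul(s, Add(6, Mul(-1, s)))), -1))))
Add(Mul(7, Function('O')(Function('R')(1, 5))), 68) = Add(Mul(7, Mul(Pow(Add(-7, Rational(27, 10)), -1), Add(19, Mul(-3, Rational(27, 10))))), 68) = Add(Mul(7, Mul(Pow(Rational(-43, 10), -1), Add(19, Rational(-81, 10)))), 68) = Add(Mul(7, Mul(Rational(-10, 43), Rational(109, 10))), 68) = Add(Mul(7, Rational(-109, 43)), 68) = Add(Rational(-763, 43), 68) = Rational(2161, 43)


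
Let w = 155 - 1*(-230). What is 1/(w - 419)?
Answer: -1/34 ≈ -0.029412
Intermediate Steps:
w = 385 (w = 155 + 230 = 385)
1/(w - 419) = 1/(385 - 419) = 1/(-34) = -1/34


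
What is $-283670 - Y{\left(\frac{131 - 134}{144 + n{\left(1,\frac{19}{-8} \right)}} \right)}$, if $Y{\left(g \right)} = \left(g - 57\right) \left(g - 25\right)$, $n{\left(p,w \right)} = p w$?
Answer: $- \frac{365975545775}{1283689} \approx -2.851 \cdot 10^{5}$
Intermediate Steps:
$Y{\left(g \right)} = \left(-57 + g\right) \left(-25 + g\right)$
$-283670 - Y{\left(\frac{131 - 134}{144 + n{\left(1,\frac{19}{-8} \right)}} \right)} = -283670 - \left(1425 + \left(\frac{131 - 134}{144 + 1 \frac{19}{-8}}\right)^{2} - 82 \frac{131 - 134}{144 + 1 \frac{19}{-8}}\right) = -283670 - \left(1425 + \left(- \frac{3}{144 + 1 \cdot 19 \left(- \frac{1}{8}\right)}\right)^{2} - 82 \left(- \frac{3}{144 + 1 \cdot 19 \left(- \frac{1}{8}\right)}\right)\right) = -283670 - \left(1425 + \left(- \frac{3}{144 + 1 \left(- \frac{19}{8}\right)}\right)^{2} - 82 \left(- \frac{3}{144 + 1 \left(- \frac{19}{8}\right)}\right)\right) = -283670 - \left(1425 + \left(- \frac{3}{144 - \frac{19}{8}}\right)^{2} - 82 \left(- \frac{3}{144 - \frac{19}{8}}\right)\right) = -283670 - \left(1425 + \left(- \frac{3}{\frac{1133}{8}}\right)^{2} - 82 \left(- \frac{3}{\frac{1133}{8}}\right)\right) = -283670 - \left(1425 + \left(\left(-3\right) \frac{8}{1133}\right)^{2} - 82 \left(\left(-3\right) \frac{8}{1133}\right)\right) = -283670 - \left(1425 + \left(- \frac{24}{1133}\right)^{2} - - \frac{1968}{1133}\right) = -283670 - \left(1425 + \frac{576}{1283689} + \frac{1968}{1133}\right) = -283670 - \frac{1831487145}{1283689} = - \frac{365975545775}{1283689}$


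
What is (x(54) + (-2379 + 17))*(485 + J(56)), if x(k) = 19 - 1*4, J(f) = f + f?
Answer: -1401159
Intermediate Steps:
J(f) = 2*f
x(k) = 15 (x(k) = 19 - 4 = 15)
(x(54) + (-2379 + 17))*(485 + J(56)) = (15 + (-2379 + 17))*(485 + 2*56) = (15 - 2362)*(485 + 112) = -2347*597 = -1401159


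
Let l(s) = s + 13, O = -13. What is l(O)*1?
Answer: 0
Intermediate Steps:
l(s) = 13 + s
l(O)*1 = (13 - 13)*1 = 0*1 = 0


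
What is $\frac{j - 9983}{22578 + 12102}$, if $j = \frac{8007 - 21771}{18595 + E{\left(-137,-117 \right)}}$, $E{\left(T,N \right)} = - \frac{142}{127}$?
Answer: $- \frac{2619537093}{9099349960} \approx -0.28788$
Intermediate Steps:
$E{\left(T,N \right)} = - \frac{142}{127}$ ($E{\left(T,N \right)} = \left(-142\right) \frac{1}{127} = - \frac{142}{127}$)
$j = - \frac{582676}{787141}$ ($j = \frac{8007 - 21771}{18595 - \frac{142}{127}} = - \frac{13764}{\frac{2361423}{127}} = \left(-13764\right) \frac{127}{2361423} = - \frac{582676}{787141} \approx -0.74024$)
$\frac{j - 9983}{22578 + 12102} = \frac{- \frac{582676}{787141} - 9983}{22578 + 12102} = - \frac{7858611279}{787141 \cdot 34680} = \left(- \frac{7858611279}{787141}\right) \frac{1}{34680} = - \frac{2619537093}{9099349960}$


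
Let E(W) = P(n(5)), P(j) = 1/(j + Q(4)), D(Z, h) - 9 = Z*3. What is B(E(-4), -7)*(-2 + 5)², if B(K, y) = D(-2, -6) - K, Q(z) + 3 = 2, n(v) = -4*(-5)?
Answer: 504/19 ≈ 26.526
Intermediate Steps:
n(v) = 20
Q(z) = -1 (Q(z) = -3 + 2 = -1)
D(Z, h) = 9 + 3*Z (D(Z, h) = 9 + Z*3 = 9 + 3*Z)
P(j) = 1/(-1 + j) (P(j) = 1/(j - 1) = 1/(-1 + j))
E(W) = 1/19 (E(W) = 1/(-1 + 20) = 1/19)
B(K, y) = 3 - K (B(K, y) = (9 + 3*(-2)) - K = (9 - 6) - K = 3 - K)
B(E(-4), -7)*(-2 + 5)² = (3 - 1*1/19)*(-2 + 5)² = (3 - 1/19)*3² = (56/19)*9 = 504/19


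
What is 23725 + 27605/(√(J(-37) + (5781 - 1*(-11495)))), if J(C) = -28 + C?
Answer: 23725 + 27605*√17211/17211 ≈ 23935.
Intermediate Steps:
23725 + 27605/(√(J(-37) + (5781 - 1*(-11495)))) = 23725 + 27605/(√((-28 - 37) + (5781 - 1*(-11495)))) = 23725 + 27605/(√(-65 + (5781 + 11495))) = 23725 + 27605/(√(-65 + 17276)) = 23725 + 27605/(√17211) = 23725 + 27605*(√17211/17211) = 23725 + 27605*√17211/17211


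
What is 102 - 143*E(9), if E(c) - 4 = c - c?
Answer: -470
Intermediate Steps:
E(c) = 4 (E(c) = 4 + (c - c) = 4 + 0 = 4)
102 - 143*E(9) = 102 - 143*4 = 102 - 572 = -470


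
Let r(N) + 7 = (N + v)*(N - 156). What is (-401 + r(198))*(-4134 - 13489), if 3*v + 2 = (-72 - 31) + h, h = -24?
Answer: -107535546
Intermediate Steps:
v = -43 (v = -2/3 + ((-72 - 31) - 24)/3 = -2/3 + (-103 - 24)/3 = -2/3 + (1/3)*(-127) = -2/3 - 127/3 = -43)
r(N) = -7 + (-156 + N)*(-43 + N) (r(N) = -7 + (N - 43)*(N - 156) = -7 + (-43 + N)*(-156 + N) = -7 + (-156 + N)*(-43 + N))
(-401 + r(198))*(-4134 - 13489) = (-401 + (6701 + 198**2 - 199*198))*(-4134 - 13489) = (-401 + (6701 + 39204 - 39402))*(-17623) = (-401 + 6503)*(-17623) = 6102*(-17623) = -107535546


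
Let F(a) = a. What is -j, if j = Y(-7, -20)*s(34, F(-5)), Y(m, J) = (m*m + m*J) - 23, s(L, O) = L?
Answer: -5644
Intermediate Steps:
Y(m, J) = -23 + m**2 + J*m (Y(m, J) = (m**2 + J*m) - 23 = -23 + m**2 + J*m)
j = 5644 (j = (-23 + (-7)**2 - 20*(-7))*34 = (-23 + 49 + 140)*34 = 166*34 = 5644)
-j = -1*5644 = -5644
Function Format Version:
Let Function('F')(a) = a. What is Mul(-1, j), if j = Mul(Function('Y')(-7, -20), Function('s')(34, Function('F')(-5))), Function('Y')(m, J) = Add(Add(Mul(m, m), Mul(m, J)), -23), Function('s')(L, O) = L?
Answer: -5644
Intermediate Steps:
Function('Y')(m, J) = Add(-23, Pow(m, 2), Mul(J, m)) (Function('Y')(m, J) = Add(Add(Pow(m, 2), Mul(J, m)), -23) = Add(-23, Pow(m, 2), Mul(J, m)))
j = 5644 (j = Mul(Add(-23, Pow(-7, 2), Mul(-20, -7)), 34) = Mul(Add(-23, 49, 140), 34) = Mul(166, 34) = 5644)
Mul(-1, j) = Mul(-1, 5644) = -5644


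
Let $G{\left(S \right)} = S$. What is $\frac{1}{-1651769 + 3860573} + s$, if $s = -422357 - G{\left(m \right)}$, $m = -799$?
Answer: $- \frac{931138996631}{2208804} \approx -4.2156 \cdot 10^{5}$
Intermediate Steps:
$s = -421558$ ($s = -422357 - -799 = -422357 + 799 = -421558$)
$\frac{1}{-1651769 + 3860573} + s = \frac{1}{-1651769 + 3860573} - 421558 = \frac{1}{2208804} - 421558 = - \frac{931138996631}{2208804}$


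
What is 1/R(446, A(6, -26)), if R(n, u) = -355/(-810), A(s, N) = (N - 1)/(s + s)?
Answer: 162/71 ≈ 2.2817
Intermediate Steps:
A(s, N) = (-1 + N)/(2*s) (A(s, N) = (-1 + N)/((2*s)) = (-1 + N)*(1/(2*s)) = (-1 + N)/(2*s))
R(n, u) = 71/162 (R(n, u) = -355*(-1/810) = 71/162)
1/R(446, A(6, -26)) = 1/(71/162) = 162/71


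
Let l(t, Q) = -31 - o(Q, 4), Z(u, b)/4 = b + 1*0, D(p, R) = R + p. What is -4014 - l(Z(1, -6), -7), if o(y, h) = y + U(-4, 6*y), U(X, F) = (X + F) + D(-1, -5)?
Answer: -4042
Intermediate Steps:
U(X, F) = -6 + F + X (U(X, F) = (X + F) + (-5 - 1) = (F + X) - 6 = -6 + F + X)
o(y, h) = -10 + 7*y (o(y, h) = y + (-6 + 6*y - 4) = y + (-10 + 6*y) = -10 + 7*y)
Z(u, b) = 4*b (Z(u, b) = 4*(b + 1*0) = 4*(b + 0) = 4*b)
l(t, Q) = -21 - 7*Q (l(t, Q) = -31 - (-10 + 7*Q) = -31 + (10 - 7*Q) = -21 - 7*Q)
-4014 - l(Z(1, -6), -7) = -4014 - (-21 - 7*(-7)) = -4014 - (-21 + 49) = -4014 - 1*28 = -4014 - 28 = -4042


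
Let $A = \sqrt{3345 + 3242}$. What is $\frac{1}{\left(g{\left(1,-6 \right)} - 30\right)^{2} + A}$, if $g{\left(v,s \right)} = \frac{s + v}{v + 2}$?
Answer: $\frac{81225}{80917078} - \frac{81 \sqrt{6587}}{80917078} \approx 0.00092256$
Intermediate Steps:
$A = \sqrt{6587} \approx 81.16$
$g{\left(v,s \right)} = \frac{s + v}{2 + v}$
$\frac{1}{\left(g{\left(1,-6 \right)} - 30\right)^{2} + A} = \frac{1}{\left(\frac{-6 + 1}{2 + 1} - 30\right)^{2} + \sqrt{6587}} = \frac{1}{\left(\frac{1}{3} \left(-5\right) - 30\right)^{2} + \sqrt{6587}} = \frac{1}{\left(- \frac{5}{3} - 30\right)^{2} + \sqrt{6587}} = \frac{1}{\left(- \frac{95}{3}\right)^{2} + \sqrt{6587}} = \frac{1}{\frac{9025}{9} + \sqrt{6587}}$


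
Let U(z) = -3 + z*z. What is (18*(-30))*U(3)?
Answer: -3240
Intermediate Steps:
U(z) = -3 + z²
(18*(-30))*U(3) = (18*(-30))*(-3 + 3²) = -540*(-3 + 9) = -540*6 = -3240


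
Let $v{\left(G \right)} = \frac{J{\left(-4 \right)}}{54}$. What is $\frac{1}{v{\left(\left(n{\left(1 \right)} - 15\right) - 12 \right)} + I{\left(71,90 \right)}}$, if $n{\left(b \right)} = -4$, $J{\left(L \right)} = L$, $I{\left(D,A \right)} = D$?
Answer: $\frac{27}{1915} \approx 0.014099$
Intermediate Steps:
$v{\left(G \right)} = - \frac{2}{27}$ ($v{\left(G \right)} = - \frac{4}{54} = \left(-4\right) \frac{1}{54} = - \frac{2}{27}$)
$\frac{1}{v{\left(\left(n{\left(1 \right)} - 15\right) - 12 \right)} + I{\left(71,90 \right)}} = \frac{1}{- \frac{2}{27} + 71} = \frac{1}{\frac{1915}{27}} = \frac{27}{1915}$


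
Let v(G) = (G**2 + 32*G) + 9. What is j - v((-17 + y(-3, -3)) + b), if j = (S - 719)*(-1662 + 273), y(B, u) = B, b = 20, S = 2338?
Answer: -2248800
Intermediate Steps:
v(G) = 9 + G**2 + 32*G
j = -2248791 (j = (2338 - 719)*(-1662 + 273) = 1619*(-1389) = -2248791)
j - v((-17 + y(-3, -3)) + b) = -2248791 - (9 + ((-17 - 3) + 20)**2 + 32*((-17 - 3) + 20)) = -2248791 - (9 + (-20 + 20)**2 + 32*(-20 + 20)) = -2248791 - (9 + 0**2 + 32*0) = -2248791 - (9 + 0 + 0) = -2248791 - 1*9 = -2248791 - 9 = -2248800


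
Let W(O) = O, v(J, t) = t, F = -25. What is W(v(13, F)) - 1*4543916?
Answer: -4543941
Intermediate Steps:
W(v(13, F)) - 1*4543916 = -25 - 1*4543916 = -25 - 4543916 = -4543941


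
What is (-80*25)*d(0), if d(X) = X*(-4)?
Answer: 0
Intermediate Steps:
d(X) = -4*X
(-80*25)*d(0) = (-80*25)*(-4*0) = -2000*0 = 0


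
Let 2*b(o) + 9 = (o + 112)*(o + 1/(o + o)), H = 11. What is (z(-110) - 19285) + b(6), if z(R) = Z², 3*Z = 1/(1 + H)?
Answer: -24534035/1296 ≈ -18931.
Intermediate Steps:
b(o) = -9/2 + (112 + o)*(o + 1/(2*o))/2 (b(o) = -9/2 + ((o + 112)*(o + 1/(o + o)))/2 = -9/2 + ((112 + o)*(o + 1/(2*o)))/2 = -9/2 + (112 + o)*(o + 1/(2*o))/2)
Z = 1/36 (Z = 1/(3*(1 + 11)) = (⅓)/12 = (⅓)*(1/12) = 1/36 ≈ 0.027778)
z(R) = 1/1296 (z(R) = (1/36)² = 1/1296)
(z(-110) - 19285) + b(6) = (1/1296 - 19285) + (-17/4 + (½)*6² + 28/6 + 56*6) = -24993359/1296 + (-17/4 + (½)*36 + 28*(⅙) + 336) = -24993359/1296 + (-17/4 + 18 + 14/3 + 336) = -24993359/1296 + 4253/12 = -24534035/1296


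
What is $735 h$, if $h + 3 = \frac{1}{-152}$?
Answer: $- \frac{335895}{152} \approx -2209.8$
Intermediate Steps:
$h = - \frac{457}{152}$ ($h = -3 + \frac{1}{-152} = -3 - \frac{1}{152} = - \frac{457}{152} \approx -3.0066$)
$735 h = 735 \left(- \frac{457}{152}\right) = - \frac{335895}{152}$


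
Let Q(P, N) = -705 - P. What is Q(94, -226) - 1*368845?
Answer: -369644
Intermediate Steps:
Q(94, -226) - 1*368845 = (-705 - 1*94) - 1*368845 = (-705 - 94) - 368845 = -799 - 368845 = -369644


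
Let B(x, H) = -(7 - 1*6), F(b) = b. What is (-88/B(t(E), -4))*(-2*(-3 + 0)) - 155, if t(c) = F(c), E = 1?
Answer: 373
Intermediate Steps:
t(c) = c
B(x, H) = -1 (B(x, H) = -(7 - 6) = -1*1 = -1)
(-88/B(t(E), -4))*(-2*(-3 + 0)) - 155 = (-88/(-1))*(-2*(-3 + 0)) - 155 = (-88*(-1))*(-2*(-3)) - 155 = 88*6 - 155 = 528 - 155 = 373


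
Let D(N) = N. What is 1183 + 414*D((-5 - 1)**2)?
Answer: 16087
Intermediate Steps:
1183 + 414*D((-5 - 1)**2) = 1183 + 414*(-5 - 1)**2 = 1183 + 414*(-6)**2 = 1183 + 414*36 = 1183 + 14904 = 16087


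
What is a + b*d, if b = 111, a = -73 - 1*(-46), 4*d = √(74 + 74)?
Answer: -27 + 111*√37/2 ≈ 310.59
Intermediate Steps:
d = √37/2 (d = √(74 + 74)/4 = √148/4 = (2*√37)/4 = √37/2 ≈ 3.0414)
a = -27 (a = -73 + 46 = -27)
a + b*d = -27 + 111*(√37/2) = -27 + 111*√37/2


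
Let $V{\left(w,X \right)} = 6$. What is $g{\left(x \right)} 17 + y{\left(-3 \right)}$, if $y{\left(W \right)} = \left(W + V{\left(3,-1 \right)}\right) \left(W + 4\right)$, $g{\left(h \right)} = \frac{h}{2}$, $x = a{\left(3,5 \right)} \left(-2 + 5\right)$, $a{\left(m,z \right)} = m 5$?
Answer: $\frac{771}{2} \approx 385.5$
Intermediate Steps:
$a{\left(m,z \right)} = 5 m$
$x = 45$ ($x = 5 \cdot 3 \left(-2 + 5\right) = 15 \cdot 3 = 45$)
$g{\left(h \right)} = \frac{h}{2}$ ($g{\left(h \right)} = h \frac{1}{2} = \frac{h}{2}$)
$y{\left(W \right)} = \left(4 + W\right) \left(6 + W\right)$ ($y{\left(W \right)} = \left(W + 6\right) \left(W + 4\right) = \left(6 + W\right) \left(4 + W\right) = \left(4 + W\right) \left(6 + W\right)$)
$g{\left(x \right)} 17 + y{\left(-3 \right)} = \frac{1}{2} \cdot 45 \cdot 17 + \left(24 + \left(-3\right)^{2} + 10 \left(-3\right)\right) = \frac{45}{2} \cdot 17 + \left(24 + 9 - 30\right) = \frac{765}{2} + 3 = \frac{771}{2}$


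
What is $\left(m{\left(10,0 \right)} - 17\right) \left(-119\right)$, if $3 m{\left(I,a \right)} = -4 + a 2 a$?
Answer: $\frac{6545}{3} \approx 2181.7$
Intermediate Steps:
$m{\left(I,a \right)} = - \frac{4}{3} + \frac{2 a^{2}}{3}$ ($m{\left(I,a \right)} = \frac{-4 + a 2 a}{3} = \frac{-4 + 2 a a}{3} = \frac{-4 + 2 a^{2}}{3} = - \frac{4}{3} + \frac{2 a^{2}}{3}$)
$\left(m{\left(10,0 \right)} - 17\right) \left(-119\right) = \left(\left(- \frac{4}{3} + \frac{2 \cdot 0^{2}}{3}\right) - 17\right) \left(-119\right) = \left(\left(- \frac{4}{3} + \frac{2}{3} \cdot 0\right) - 17\right) \left(-119\right) = \left(\left(- \frac{4}{3} + 0\right) - 17\right) \left(-119\right) = \left(- \frac{4}{3} - 17\right) \left(-119\right) = \left(- \frac{55}{3}\right) \left(-119\right) = \frac{6545}{3}$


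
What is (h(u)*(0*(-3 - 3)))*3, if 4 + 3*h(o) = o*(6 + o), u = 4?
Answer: 0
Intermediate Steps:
h(o) = -4/3 + o*(6 + o)/3 (h(o) = -4/3 + (o*(6 + o))/3 = -4/3 + o*(6 + o)/3)
(h(u)*(0*(-3 - 3)))*3 = ((-4/3 + 2*4 + (1/3)*4**2)*(0*(-3 - 3)))*3 = ((-4/3 + 8 + (1/3)*16)*(0*(-6)))*3 = ((-4/3 + 8 + 16/3)*0)*3 = (12*0)*3 = 0*3 = 0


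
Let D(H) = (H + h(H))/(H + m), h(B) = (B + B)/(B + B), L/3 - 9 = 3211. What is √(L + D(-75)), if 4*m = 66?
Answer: 8*√229606/39 ≈ 98.292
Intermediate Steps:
L = 9660 (L = 27 + 3*3211 = 27 + 9633 = 9660)
h(B) = 1 (h(B) = (2*B)/((2*B)) = (2*B)*(1/(2*B)) = 1)
m = 33/2 (m = (¼)*66 = 33/2 ≈ 16.500)
D(H) = (1 + H)/(33/2 + H) (D(H) = (H + 1)/(H + 33/2) = (1 + H)/(33/2 + H))
√(L + D(-75)) = √(9660 + 2*(1 - 75)/(33 + 2*(-75))) = √(9660 + 2*(-74)/(33 - 150)) = √(9660 + 2*(-74)/(-117)) = √(9660 + 2*(-1/117)*(-74)) = √(9660 + 148/117) = √(1130368/117) = 8*√229606/39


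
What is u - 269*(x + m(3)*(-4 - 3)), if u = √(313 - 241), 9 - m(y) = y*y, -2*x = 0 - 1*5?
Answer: -1345/2 + 6*√2 ≈ -664.01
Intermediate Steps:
x = 5/2 (x = -(0 - 1*5)/2 = -(0 - 5)/2 = -½*(-5) = 5/2 ≈ 2.5000)
m(y) = 9 - y² (m(y) = 9 - y*y = 9 - y²)
u = 6*√2 (u = √72 = 6*√2 ≈ 8.4853)
u - 269*(x + m(3)*(-4 - 3)) = 6*√2 - 269*(5/2 + (9 - 1*3²)*(-4 - 3)) = 6*√2 - 269*(5/2 + (9 - 1*9)*(-7)) = 6*√2 - 269*(5/2 + (9 - 9)*(-7)) = 6*√2 - 269*(5/2 + 0*(-7)) = 6*√2 - 269*(5/2 + 0) = 6*√2 - 269*5/2 = 6*√2 - 1345/2 = -1345/2 + 6*√2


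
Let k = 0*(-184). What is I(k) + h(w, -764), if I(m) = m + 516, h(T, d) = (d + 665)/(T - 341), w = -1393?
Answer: 298281/578 ≈ 516.06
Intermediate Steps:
k = 0
h(T, d) = (665 + d)/(-341 + T)
I(m) = 516 + m
I(k) + h(w, -764) = (516 + 0) + (665 - 764)/(-341 - 1393) = 516 - 99/(-1734) = 516 - 1/1734*(-99) = 516 + 33/578 = 298281/578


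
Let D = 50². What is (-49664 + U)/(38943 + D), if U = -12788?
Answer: -62452/41443 ≈ -1.5069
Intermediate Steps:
D = 2500
(-49664 + U)/(38943 + D) = (-49664 - 12788)/(38943 + 2500) = -62452/41443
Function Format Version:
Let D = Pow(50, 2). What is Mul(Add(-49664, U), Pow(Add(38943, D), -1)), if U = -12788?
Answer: Rational(-62452, 41443) ≈ -1.5069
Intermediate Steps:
D = 2500
Mul(Add(-49664, U), Pow(Add(38943, D), -1)) = Mul(Add(-49664, -12788), Pow(Add(38943, 2500), -1)) = Mul(-62452, Pow(41443, -1)) = Mul(-62452, Rational(1, 41443)) = Rational(-62452, 41443)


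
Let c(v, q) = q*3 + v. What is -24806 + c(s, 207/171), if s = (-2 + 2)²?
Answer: -471245/19 ≈ -24802.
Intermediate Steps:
s = 0 (s = 0² = 0)
c(v, q) = v + 3*q (c(v, q) = 3*q + v = v + 3*q)
-24806 + c(s, 207/171) = -24806 + (0 + 3*(207/171)) = -24806 + (0 + 3*(207*(1/171))) = -24806 + (0 + 3*(23/19)) = -24806 + (0 + 69/19) = -24806 + 69/19 = -471245/19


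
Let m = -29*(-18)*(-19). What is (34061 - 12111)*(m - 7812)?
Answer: -389173500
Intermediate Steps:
m = -9918 (m = 522*(-19) = -9918)
(34061 - 12111)*(m - 7812) = (34061 - 12111)*(-9918 - 7812) = 21950*(-17730) = -389173500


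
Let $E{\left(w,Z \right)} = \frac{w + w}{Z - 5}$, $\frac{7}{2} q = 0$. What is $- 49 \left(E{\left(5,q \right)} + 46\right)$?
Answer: $-2156$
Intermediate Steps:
$q = 0$ ($q = \frac{2}{7} \cdot 0 = 0$)
$E{\left(w,Z \right)} = \frac{2 w}{-5 + Z}$
$- 49 \left(E{\left(5,q \right)} + 46\right) = - 49 \left(2 \cdot 5 \frac{1}{-5 + 0} + 46\right) = - 49 \left(2 \cdot 5 \frac{1}{-5} + 46\right) = - 49 \left(2 \cdot 5 \left(- \frac{1}{5}\right) + 46\right) = - 49 \left(-2 + 46\right) = \left(-49\right) 44 = -2156$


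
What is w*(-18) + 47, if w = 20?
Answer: -313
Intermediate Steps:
w*(-18) + 47 = 20*(-18) + 47 = -360 + 47 = -313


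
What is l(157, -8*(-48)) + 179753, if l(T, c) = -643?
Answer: 179110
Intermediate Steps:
l(157, -8*(-48)) + 179753 = -643 + 179753 = 179110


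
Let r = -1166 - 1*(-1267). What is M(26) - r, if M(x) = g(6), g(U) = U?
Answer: -95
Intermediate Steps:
M(x) = 6
r = 101 (r = -1166 + 1267 = 101)
M(26) - r = 6 - 1*101 = 6 - 101 = -95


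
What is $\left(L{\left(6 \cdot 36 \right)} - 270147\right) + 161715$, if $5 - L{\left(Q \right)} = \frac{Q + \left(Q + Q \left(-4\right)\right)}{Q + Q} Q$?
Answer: $-108211$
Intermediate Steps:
$L{\left(Q \right)} = 5 + Q$ ($L{\left(Q \right)} = 5 - \frac{Q + \left(Q + Q \left(-4\right)\right)}{Q + Q} Q = 5 - \frac{Q + \left(Q - 4 Q\right)}{2 Q} Q = 5 - \left(Q - 3 Q\right) \frac{1}{2 Q} Q = 5 - - 2 Q \frac{1}{2 Q} Q = 5 - - Q = 5 + Q$)
$\left(L{\left(6 \cdot 36 \right)} - 270147\right) + 161715 = \left(\left(5 + 6 \cdot 36\right) - 270147\right) + 161715 = \left(\left(5 + 216\right) - 270147\right) + 161715 = \left(221 - 270147\right) + 161715 = -269926 + 161715 = -108211$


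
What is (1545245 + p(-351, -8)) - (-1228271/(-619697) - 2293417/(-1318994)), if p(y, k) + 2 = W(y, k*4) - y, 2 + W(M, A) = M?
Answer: 1263040831804677115/817376624818 ≈ 1.5452e+6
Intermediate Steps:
W(M, A) = -2 + M
p(y, k) = -4 (p(y, k) = -2 + ((-2 + y) - y) = -2 - 2 = -4)
(1545245 + p(-351, -8)) - (-1228271/(-619697) - 2293417/(-1318994)) = (1545245 - 4) - (-1228271/(-619697) - 2293417/(-1318994)) = 1545241 - (-1228271*(-1/619697) - 2293417*(-1/1318994)) = 1545241 - (1228271/619697 + 2293417/1318994) = 1545241 - 1*3041305714023/817376624818 = 1545241 - 3041305714023/817376624818 = 1263040831804677115/817376624818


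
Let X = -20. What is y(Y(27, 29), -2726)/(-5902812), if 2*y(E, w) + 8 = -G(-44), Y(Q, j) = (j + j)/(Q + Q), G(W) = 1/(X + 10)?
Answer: 79/118056240 ≈ 6.6917e-7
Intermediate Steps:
G(W) = -⅒ (G(W) = 1/(-20 + 10) = 1/(-10) = -⅒)
Y(Q, j) = j/Q (Y(Q, j) = (2*j)/((2*Q)) = (2*j)*(1/(2*Q)) = j/Q)
y(E, w) = -79/20 (y(E, w) = -4 + (-1*(-⅒))/2 = -4 + (½)*(⅒) = -4 + 1/20 = -79/20)
y(Y(27, 29), -2726)/(-5902812) = -79/20/(-5902812) = -79/20*(-1/5902812) = 79/118056240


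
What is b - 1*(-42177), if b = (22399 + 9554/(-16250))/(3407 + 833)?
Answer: 726589818549/17225000 ≈ 42182.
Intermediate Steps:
b = 90993549/17225000 (b = (22399 + 9554*(-1/16250))/4240 = (22399 - 4777/8125)*(1/4240) = (181987098/8125)*(1/4240) = 90993549/17225000 ≈ 5.2826)
b - 1*(-42177) = 90993549/17225000 - 1*(-42177) = 90993549/17225000 + 42177 = 726589818549/17225000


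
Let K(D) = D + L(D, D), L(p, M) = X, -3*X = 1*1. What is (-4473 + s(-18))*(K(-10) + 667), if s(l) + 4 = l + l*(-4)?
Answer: -8713310/3 ≈ -2.9044e+6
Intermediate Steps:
s(l) = -4 - 3*l (s(l) = -4 + (l + l*(-4)) = -4 + (l - 4*l) = -4 - 3*l)
X = -⅓ (X = -1/3 = -⅓*1 = -⅓ ≈ -0.33333)
L(p, M) = -⅓
K(D) = -⅓ + D (K(D) = D - ⅓ = -⅓ + D)
(-4473 + s(-18))*(K(-10) + 667) = (-4473 + (-4 - 3*(-18)))*((-⅓ - 10) + 667) = (-4473 + (-4 + 54))*(-31/3 + 667) = (-4473 + 50)*(1970/3) = -4423*1970/3 = -8713310/3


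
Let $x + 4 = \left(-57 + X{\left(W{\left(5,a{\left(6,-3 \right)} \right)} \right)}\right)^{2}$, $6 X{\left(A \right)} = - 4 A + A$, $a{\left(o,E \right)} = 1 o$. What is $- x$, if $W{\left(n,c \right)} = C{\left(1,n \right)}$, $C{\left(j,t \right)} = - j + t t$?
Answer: $-4757$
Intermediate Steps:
$a{\left(o,E \right)} = o$
$C{\left(j,t \right)} = t^{2} - j$ ($C{\left(j,t \right)} = - j + t^{2} = t^{2} - j$)
$W{\left(n,c \right)} = -1 + n^{2}$ ($W{\left(n,c \right)} = n^{2} - 1 = -1 + n^{2}$)
$X{\left(A \right)} = - \frac{A}{2}$ ($X{\left(A \right)} = \frac{- 4 A + A}{6} = \frac{\left(-3\right) A}{6} = - \frac{A}{2}$)
$x = 4757$ ($x = -4 + \left(-57 - \frac{-1 + 5^{2}}{2}\right)^{2} = -4 + \left(-57 - \frac{-1 + 25}{2}\right)^{2} = -4 + \left(-57 - 12\right)^{2} = -4 + \left(-69\right)^{2} = -4 + 4761 = 4757$)
$- x = \left(-1\right) 4757 = -4757$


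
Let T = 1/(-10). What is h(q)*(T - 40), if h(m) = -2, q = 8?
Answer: 401/5 ≈ 80.200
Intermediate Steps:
T = -⅒ ≈ -0.10000
h(q)*(T - 40) = -2*(-⅒ - 40) = -2*(-401/10) = 401/5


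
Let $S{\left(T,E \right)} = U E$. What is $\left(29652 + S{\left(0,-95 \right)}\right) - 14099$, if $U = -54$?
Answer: $20683$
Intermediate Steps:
$S{\left(T,E \right)} = - 54 E$
$\left(29652 + S{\left(0,-95 \right)}\right) - 14099 = \left(29652 - -5130\right) - 14099 = \left(29652 + 5130\right) - 14099 = 34782 - 14099 = 20683$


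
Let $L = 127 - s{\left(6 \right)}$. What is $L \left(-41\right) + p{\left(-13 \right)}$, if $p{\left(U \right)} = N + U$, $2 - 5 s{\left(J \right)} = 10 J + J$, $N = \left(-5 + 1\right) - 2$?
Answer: $- \frac{28754}{5} \approx -5750.8$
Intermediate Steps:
$N = -6$ ($N = -4 - 2 = -6$)
$s{\left(J \right)} = \frac{2}{5} - \frac{11 J}{5}$ ($s{\left(J \right)} = \frac{2}{5} - \frac{10 J + J}{5} = \frac{2}{5} - \frac{11 J}{5}$)
$p{\left(U \right)} = -6 + U$
$L = \frac{699}{5}$ ($L = 127 - \left(\frac{2}{5} - \frac{66}{5}\right) = 127 - - \frac{64}{5} = 127 + \frac{64}{5} = \frac{699}{5} \approx 139.8$)
$L \left(-41\right) + p{\left(-13 \right)} = \frac{699}{5} \left(-41\right) - 19 = - \frac{28659}{5} - 19 = - \frac{28754}{5}$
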